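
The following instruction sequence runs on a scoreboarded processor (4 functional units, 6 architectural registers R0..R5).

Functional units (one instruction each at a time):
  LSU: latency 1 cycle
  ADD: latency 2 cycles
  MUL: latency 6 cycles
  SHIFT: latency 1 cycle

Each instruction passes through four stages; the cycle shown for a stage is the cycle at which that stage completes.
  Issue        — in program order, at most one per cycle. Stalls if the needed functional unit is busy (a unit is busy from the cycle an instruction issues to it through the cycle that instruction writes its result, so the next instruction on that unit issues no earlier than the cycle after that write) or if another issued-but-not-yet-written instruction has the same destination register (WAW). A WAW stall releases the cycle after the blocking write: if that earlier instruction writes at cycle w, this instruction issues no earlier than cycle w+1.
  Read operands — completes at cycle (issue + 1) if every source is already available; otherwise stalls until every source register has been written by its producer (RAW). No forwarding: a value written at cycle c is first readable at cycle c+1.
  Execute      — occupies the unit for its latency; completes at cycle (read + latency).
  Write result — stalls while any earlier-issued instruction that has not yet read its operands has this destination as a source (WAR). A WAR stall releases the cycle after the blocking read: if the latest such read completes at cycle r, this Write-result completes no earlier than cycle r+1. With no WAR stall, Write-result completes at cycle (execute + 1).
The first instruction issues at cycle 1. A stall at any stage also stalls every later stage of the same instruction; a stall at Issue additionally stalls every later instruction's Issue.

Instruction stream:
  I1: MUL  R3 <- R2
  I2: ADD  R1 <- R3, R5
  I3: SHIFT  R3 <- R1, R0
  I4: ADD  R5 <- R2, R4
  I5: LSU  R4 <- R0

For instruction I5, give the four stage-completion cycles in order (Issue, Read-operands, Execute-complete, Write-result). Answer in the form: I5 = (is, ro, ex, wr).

1) issue 1, read 2, done 8, write 9
2) issue 2, read 10, done 12, write 13  <RAW R3: wait I1 write@9>
3) issue 10, read 14, done 15, write 16  <WAW R3: wait I1 write@9 / RAW R1: wait I2 write@13>
4) issue 14, read 15, done 17, write 18  <struct: ADD busy until I2 writes@13>
5) issue 15, read 16, done 17, write 18

I5 = (15, 16, 17, 18)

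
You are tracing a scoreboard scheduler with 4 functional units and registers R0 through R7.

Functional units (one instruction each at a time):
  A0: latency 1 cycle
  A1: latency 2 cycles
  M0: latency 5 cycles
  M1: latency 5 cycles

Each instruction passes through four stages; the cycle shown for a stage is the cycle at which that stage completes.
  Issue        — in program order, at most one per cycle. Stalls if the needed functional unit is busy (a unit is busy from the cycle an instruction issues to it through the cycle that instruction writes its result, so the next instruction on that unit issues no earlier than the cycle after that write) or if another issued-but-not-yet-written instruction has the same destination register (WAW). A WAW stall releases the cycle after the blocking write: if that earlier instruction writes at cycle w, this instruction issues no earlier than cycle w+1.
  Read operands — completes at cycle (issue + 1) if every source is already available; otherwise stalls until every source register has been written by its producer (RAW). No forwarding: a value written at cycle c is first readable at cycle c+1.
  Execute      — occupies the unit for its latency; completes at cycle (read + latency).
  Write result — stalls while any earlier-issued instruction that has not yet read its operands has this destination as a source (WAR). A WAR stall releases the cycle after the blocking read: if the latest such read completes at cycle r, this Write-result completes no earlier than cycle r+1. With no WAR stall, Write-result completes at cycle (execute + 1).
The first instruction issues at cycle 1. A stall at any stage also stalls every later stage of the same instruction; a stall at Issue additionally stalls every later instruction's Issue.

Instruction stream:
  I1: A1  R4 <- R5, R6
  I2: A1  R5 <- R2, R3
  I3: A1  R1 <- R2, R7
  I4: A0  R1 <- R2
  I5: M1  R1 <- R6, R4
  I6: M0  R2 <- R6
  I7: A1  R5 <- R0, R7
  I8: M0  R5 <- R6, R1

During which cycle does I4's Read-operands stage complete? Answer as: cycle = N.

cycle = 17

t=1  issue I1 (A1)
t=2  I1 read-ops
t=4  I1 finished on A1
t=5  I1→R4
t=6  issue I2 (A1)
t=7  I2 read-ops
t=9  I2 finished on A1
t=10  I2→R5
t=11  issue I3 (A1)
t=12  I3 read-ops
t=14  I3 finished on A1
t=15  I3→R1
t=16  issue I4 (A0)
t=17  I4 read-ops
t=18  I4 finished on A0
t=19  I4→R1
t=20  issue I5 (M1)
t=21  I5 read-ops | issue I6 (M0)
t=22  I6 read-ops | issue I7 (A1)
t=23  I7 read-ops
t=25  I7 finished on A1
t=26  I5 finished on M1 | I7→R5
t=27  I5→R1 | I6 finished on M0
t=28  I6→R2
t=29  issue I8 (M0)
t=30  I8 read-ops
t=35  I8 finished on M0
t=36  I8→R5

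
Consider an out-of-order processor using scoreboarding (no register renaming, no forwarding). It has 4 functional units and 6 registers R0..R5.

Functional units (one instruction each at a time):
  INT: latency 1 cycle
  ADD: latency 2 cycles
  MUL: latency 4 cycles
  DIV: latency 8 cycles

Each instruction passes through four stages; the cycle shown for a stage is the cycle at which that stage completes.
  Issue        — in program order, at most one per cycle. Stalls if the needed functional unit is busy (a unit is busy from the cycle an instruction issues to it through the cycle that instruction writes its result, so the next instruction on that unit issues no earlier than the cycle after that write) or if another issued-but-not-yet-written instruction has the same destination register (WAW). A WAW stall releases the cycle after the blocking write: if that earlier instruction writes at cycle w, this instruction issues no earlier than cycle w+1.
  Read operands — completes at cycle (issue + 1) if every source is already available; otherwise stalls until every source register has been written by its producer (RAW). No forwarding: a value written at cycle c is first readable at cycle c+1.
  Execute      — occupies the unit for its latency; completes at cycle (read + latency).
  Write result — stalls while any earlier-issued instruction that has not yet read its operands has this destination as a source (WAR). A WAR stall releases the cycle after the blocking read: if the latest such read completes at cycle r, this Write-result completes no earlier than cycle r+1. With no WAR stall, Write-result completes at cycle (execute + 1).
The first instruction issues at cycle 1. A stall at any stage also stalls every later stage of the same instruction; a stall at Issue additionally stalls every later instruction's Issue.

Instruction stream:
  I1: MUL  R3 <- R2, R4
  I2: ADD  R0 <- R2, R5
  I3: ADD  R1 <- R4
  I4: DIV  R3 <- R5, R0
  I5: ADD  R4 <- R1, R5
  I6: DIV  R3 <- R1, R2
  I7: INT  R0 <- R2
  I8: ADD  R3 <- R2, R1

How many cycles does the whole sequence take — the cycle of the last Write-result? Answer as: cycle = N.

cycle 1: I1→MUL
cycle 2: I1 RO | I2→ADD
cycle 3: I2 RO
cycle 5: I2 EX
cycle 6: I1 EX | I2 WR R0
cycle 7: I1 WR R3 | I3→ADD
cycle 8: I3 RO | I4→DIV
cycle 9: I4 RO
cycle 10: I3 EX
cycle 11: I3 WR R1
cycle 12: I5→ADD
cycle 13: I5 RO
cycle 15: I5 EX
cycle 16: I5 WR R4
cycle 17: I4 EX
cycle 18: I4 WR R3
cycle 19: I6→DIV
cycle 20: I6 RO | I7→INT
cycle 21: I7 RO
cycle 22: I7 EX
cycle 23: I7 WR R0
cycle 28: I6 EX
cycle 29: I6 WR R3
cycle 30: I8→ADD
cycle 31: I8 RO
cycle 33: I8 EX
cycle 34: I8 WR R3

cycle = 34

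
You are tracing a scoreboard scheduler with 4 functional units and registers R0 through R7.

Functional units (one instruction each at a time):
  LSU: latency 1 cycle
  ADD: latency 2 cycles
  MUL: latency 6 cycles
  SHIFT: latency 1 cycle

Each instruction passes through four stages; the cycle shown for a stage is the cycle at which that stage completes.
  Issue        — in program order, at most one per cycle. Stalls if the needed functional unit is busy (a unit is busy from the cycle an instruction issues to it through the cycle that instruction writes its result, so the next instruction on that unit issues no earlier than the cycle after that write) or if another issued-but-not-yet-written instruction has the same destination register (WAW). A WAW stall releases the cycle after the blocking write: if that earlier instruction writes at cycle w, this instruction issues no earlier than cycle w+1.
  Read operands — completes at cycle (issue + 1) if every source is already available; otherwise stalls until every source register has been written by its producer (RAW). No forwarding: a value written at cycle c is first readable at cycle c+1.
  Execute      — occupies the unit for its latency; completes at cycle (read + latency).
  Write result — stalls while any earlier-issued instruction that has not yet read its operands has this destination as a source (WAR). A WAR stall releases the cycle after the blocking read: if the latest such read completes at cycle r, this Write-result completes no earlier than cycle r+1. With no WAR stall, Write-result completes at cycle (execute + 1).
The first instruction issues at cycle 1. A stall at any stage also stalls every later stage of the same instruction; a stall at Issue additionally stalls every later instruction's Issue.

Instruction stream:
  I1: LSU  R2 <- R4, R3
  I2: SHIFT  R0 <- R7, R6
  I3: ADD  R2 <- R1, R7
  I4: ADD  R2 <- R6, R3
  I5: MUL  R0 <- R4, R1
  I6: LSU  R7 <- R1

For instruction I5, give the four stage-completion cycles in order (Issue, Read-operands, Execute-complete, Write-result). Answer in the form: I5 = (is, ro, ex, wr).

cycle 1: issue I1 (LSU)
cycle 2: I1 read-ops · issue I2 (SHIFT)
cycle 3: I1 finished on LSU · I2 read-ops
cycle 4: I1→R2 · I2 finished on SHIFT
cycle 5: I2→R0 · issue I3 (ADD)
cycle 6: I3 read-ops
cycle 8: I3 finished on ADD
cycle 9: I3→R2
cycle 10: issue I4 (ADD)
cycle 11: I4 read-ops · issue I5 (MUL)
cycle 12: I5 read-ops · issue I6 (LSU)
cycle 13: I4 finished on ADD · I6 read-ops
cycle 14: I4→R2 · I6 finished on LSU
cycle 15: I6→R7
cycle 18: I5 finished on MUL
cycle 19: I5→R0

I5 = (11, 12, 18, 19)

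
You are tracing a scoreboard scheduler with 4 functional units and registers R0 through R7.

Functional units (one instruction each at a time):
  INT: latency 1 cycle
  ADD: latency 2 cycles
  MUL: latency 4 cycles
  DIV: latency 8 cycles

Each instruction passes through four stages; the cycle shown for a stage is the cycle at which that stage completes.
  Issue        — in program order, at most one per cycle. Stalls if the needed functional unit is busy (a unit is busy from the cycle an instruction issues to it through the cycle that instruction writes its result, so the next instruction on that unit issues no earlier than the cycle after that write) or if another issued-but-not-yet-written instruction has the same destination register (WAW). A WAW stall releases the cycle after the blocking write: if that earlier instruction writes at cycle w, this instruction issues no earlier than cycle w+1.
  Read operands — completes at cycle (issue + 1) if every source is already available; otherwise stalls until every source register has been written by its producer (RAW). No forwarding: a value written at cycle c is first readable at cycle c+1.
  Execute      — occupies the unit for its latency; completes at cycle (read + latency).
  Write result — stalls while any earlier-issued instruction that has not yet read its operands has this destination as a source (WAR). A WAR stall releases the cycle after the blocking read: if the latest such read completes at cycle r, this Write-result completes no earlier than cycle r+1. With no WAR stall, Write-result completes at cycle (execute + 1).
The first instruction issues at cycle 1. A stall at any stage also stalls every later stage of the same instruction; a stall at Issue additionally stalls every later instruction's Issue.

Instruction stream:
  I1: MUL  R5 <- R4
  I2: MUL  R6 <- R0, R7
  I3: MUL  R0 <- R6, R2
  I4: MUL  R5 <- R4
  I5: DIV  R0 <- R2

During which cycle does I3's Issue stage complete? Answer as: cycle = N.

[1] I1 issues→MUL
[2] I1 reads
[6] I1 exec-done
[7] I1 writes R5
[8] I2 issues→MUL
[9] I2 reads
[13] I2 exec-done
[14] I2 writes R6
[15] I3 issues→MUL
[16] I3 reads
[20] I3 exec-done
[21] I3 writes R0
[22] I4 issues→MUL
[23] I4 reads; I5 issues→DIV
[24] I5 reads
[27] I4 exec-done
[28] I4 writes R5
[32] I5 exec-done
[33] I5 writes R0

cycle = 15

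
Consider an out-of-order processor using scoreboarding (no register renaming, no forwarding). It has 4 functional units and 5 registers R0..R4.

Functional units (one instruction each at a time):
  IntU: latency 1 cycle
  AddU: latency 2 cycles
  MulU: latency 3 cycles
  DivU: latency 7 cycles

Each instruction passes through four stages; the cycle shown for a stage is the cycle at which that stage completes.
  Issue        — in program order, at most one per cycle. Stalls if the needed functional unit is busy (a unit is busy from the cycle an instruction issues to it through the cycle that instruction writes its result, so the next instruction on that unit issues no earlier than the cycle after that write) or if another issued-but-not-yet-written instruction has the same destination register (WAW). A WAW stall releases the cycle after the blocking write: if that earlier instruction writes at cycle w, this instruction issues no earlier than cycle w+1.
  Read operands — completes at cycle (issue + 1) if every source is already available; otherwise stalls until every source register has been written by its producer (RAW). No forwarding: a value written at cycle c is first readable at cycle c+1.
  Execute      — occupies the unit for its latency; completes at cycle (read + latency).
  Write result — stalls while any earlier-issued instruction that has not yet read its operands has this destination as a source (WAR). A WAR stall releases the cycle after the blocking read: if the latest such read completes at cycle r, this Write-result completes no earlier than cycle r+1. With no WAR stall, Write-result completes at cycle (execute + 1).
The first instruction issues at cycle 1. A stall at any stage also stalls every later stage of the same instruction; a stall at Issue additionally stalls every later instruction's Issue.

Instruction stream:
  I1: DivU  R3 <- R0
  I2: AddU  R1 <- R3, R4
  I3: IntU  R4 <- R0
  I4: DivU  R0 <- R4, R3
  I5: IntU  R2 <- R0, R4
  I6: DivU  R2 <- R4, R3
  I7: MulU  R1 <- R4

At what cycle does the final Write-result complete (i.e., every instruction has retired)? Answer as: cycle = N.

cycle = 34

  I1 | 1 | 2 | 9 | 10
  I2 | 2 | 11 | 13 | 14   RAW R3: wait I1 write@10
  I3 | 3 | 4 | 5 | 12   WAR R4: wait I2 read@11
  I4 | 11 | 13 | 20 | 21   struct: DivU busy until I1 writes@10 · RAW R4: wait I3 write@12
  I5 | 13 | 22 | 23 | 24   struct: IntU busy until I3 writes@12 · RAW R0: wait I4 write@21
  I6 | 25 | 26 | 33 | 34   WAW R2: wait I5 write@24
  I7 | 26 | 27 | 30 | 31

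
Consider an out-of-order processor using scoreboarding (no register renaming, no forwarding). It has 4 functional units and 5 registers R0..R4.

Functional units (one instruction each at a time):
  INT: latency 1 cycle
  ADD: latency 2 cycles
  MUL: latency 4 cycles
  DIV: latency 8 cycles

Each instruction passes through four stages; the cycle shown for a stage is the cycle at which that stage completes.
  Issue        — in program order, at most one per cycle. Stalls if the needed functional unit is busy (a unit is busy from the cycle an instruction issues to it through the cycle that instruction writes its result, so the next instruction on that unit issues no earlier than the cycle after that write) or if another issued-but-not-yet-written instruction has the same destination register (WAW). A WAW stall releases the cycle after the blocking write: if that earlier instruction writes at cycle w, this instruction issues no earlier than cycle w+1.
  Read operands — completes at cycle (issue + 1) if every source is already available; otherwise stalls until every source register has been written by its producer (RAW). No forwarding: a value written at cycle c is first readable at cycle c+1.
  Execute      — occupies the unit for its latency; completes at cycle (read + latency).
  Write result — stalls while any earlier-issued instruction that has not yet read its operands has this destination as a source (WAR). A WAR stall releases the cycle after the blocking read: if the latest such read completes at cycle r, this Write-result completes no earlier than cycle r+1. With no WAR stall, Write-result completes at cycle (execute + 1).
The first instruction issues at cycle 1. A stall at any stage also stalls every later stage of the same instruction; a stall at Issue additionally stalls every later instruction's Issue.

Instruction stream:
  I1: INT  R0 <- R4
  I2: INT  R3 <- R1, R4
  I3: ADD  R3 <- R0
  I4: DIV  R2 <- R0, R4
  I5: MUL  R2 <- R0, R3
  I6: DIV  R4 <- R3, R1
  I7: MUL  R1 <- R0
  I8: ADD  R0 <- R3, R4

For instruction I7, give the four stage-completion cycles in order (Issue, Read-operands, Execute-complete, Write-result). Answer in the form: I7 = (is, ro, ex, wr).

I7 = (28, 29, 33, 34)

t=1  I1 issues→INT
t=2  I1 reads
t=3  I1 exec-done
t=4  I1 writes R0
t=5  I2 issues→INT
t=6  I2 reads
t=7  I2 exec-done
t=8  I2 writes R3
t=9  I3 issues→ADD
t=10  I3 reads · I4 issues→DIV
t=11  I4 reads
t=12  I3 exec-done
t=13  I3 writes R3
t=19  I4 exec-done
t=20  I4 writes R2
t=21  I5 issues→MUL
t=22  I5 reads · I6 issues→DIV
t=23  I6 reads
t=26  I5 exec-done
t=27  I5 writes R2
t=28  I7 issues→MUL
t=29  I7 reads · I8 issues→ADD
t=31  I6 exec-done
t=32  I6 writes R4
t=33  I7 exec-done · I8 reads
t=34  I7 writes R1
t=35  I8 exec-done
t=36  I8 writes R0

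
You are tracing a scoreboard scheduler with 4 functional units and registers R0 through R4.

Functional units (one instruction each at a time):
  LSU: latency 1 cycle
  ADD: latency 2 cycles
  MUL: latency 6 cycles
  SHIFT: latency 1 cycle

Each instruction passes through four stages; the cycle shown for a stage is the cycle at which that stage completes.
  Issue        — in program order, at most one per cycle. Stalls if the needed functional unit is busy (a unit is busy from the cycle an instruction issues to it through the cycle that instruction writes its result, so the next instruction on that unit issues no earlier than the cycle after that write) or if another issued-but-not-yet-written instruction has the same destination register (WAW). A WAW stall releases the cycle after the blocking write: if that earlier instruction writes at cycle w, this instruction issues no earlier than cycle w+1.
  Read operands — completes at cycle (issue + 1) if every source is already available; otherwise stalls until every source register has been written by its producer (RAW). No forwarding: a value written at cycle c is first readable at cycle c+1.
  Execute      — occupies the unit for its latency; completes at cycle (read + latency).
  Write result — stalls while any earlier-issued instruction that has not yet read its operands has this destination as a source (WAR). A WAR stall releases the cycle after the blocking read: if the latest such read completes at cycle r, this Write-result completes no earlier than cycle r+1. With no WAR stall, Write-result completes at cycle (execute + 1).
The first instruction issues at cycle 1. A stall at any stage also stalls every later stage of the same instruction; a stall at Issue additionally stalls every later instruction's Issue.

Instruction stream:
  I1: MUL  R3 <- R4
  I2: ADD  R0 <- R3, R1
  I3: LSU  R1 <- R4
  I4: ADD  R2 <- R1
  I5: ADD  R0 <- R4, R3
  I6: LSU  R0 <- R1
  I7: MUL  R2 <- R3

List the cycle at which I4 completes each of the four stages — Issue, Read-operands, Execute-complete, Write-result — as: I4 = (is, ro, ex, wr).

I4 = (14, 15, 17, 18)

I1 -> (1, 2, 8, 9)
I2 -> (2, 10, 12, 13)  // RAW R3: wait I1 write@9
I3 -> (3, 4, 5, 11)  // WAR R1: wait I2 read@10
I4 -> (14, 15, 17, 18)  // struct: ADD busy until I2 writes@13
I5 -> (19, 20, 22, 23)  // struct: ADD busy until I4 writes@18
I6 -> (24, 25, 26, 27)  // WAW R0: wait I5 write@23
I7 -> (25, 26, 32, 33)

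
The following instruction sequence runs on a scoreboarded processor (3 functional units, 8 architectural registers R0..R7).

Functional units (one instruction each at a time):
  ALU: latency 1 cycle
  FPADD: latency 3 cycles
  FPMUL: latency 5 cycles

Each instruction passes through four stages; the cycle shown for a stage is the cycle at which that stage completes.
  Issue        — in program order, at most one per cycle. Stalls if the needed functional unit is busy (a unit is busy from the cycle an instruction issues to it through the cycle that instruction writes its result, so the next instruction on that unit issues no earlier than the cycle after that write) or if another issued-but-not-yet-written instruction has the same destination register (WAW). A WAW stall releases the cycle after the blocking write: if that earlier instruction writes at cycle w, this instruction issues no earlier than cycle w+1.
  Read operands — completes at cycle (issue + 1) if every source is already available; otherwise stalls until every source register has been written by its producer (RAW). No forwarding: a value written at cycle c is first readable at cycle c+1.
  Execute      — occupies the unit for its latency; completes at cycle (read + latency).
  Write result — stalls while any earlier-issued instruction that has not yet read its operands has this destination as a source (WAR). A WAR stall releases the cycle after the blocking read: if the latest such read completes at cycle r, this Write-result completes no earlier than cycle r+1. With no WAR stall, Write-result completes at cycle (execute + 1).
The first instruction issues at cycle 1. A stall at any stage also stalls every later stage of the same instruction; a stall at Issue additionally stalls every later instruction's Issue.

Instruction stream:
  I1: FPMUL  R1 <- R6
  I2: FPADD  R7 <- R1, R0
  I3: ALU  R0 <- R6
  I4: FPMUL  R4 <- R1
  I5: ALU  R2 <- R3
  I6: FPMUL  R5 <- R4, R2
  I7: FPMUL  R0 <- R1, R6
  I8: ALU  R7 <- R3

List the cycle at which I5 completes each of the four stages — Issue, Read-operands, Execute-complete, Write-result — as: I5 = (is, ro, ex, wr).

I5 = (11, 12, 13, 14)

c1: I1→FPMUL
c2: I1 RO; I2→FPADD
c3: I3→ALU
c4: I3 RO
c5: I3 EX
c7: I1 EX
c8: I1 WR R1
c9: I2 RO; I4→FPMUL
c10: I3 WR R0; I4 RO
c11: I5→ALU
c12: I2 EX; I5 RO
c13: I2 WR R7; I5 EX
c14: I5 WR R2
c15: I4 EX
c16: I4 WR R4
c17: I6→FPMUL
c18: I6 RO
c23: I6 EX
c24: I6 WR R5
c25: I7→FPMUL
c26: I7 RO; I8→ALU
c27: I8 RO
c28: I8 EX
c29: I8 WR R7
c31: I7 EX
c32: I7 WR R0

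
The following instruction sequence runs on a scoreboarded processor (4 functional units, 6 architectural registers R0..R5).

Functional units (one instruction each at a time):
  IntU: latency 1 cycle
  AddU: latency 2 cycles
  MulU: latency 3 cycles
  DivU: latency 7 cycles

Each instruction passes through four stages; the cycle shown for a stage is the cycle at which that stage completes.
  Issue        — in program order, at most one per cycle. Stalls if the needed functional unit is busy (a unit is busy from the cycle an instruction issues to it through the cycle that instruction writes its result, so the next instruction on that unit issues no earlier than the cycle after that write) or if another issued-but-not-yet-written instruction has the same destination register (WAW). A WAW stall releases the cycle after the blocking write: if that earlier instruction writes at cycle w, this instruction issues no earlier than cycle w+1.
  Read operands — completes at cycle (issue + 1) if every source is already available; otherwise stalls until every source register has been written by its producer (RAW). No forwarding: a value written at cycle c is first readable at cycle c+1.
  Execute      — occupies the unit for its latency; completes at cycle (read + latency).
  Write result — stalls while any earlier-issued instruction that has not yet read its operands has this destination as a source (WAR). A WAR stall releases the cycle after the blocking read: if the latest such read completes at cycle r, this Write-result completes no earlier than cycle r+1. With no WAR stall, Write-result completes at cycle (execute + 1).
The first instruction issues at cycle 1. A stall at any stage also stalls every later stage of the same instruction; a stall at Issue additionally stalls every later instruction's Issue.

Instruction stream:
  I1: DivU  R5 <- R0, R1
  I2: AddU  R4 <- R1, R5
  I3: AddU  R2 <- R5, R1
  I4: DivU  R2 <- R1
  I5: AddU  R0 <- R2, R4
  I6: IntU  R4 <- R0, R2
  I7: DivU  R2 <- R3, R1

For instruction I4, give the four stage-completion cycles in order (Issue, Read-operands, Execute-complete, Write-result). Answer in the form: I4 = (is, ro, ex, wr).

I4 = (20, 21, 28, 29)

I1: IS=1 RO=2 EX=9 WR=10
I2: IS=2 RO=11 EX=13 WR=14  [RAW R5: wait I1 write@10]
I3: IS=15 RO=16 EX=18 WR=19  [struct: AddU busy until I2 writes@14]
I4: IS=20 RO=21 EX=28 WR=29  [WAW R2: wait I3 write@19]
I5: IS=21 RO=30 EX=32 WR=33  [RAW R2: wait I4 write@29]
I6: IS=22 RO=34 EX=35 WR=36  [RAW R0: wait I5 write@33]
I7: IS=30 RO=31 EX=38 WR=39  [struct: DivU busy until I4 writes@29]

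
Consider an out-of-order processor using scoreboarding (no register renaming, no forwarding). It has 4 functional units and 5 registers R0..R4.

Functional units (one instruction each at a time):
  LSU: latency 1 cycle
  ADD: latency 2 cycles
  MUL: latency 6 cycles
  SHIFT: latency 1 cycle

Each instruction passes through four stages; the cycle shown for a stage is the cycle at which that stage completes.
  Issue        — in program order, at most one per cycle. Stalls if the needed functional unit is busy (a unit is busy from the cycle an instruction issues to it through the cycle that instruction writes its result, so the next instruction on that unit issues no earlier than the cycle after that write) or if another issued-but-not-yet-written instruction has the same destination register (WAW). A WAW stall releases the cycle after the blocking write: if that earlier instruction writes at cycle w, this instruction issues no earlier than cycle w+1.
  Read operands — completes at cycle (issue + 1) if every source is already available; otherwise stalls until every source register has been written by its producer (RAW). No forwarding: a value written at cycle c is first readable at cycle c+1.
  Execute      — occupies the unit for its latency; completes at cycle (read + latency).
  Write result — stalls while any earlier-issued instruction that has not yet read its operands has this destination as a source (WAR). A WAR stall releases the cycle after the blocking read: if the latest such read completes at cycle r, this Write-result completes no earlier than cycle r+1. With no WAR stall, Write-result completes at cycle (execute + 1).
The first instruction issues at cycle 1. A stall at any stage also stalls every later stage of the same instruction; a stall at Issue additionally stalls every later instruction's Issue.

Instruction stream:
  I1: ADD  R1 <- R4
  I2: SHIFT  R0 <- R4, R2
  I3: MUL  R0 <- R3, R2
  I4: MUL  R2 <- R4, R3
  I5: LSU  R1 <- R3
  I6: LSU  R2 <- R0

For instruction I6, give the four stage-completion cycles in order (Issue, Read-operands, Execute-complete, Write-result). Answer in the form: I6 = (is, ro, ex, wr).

I6 = (24, 25, 26, 27)

t=1  I1 dispatched to ADD
t=2  I1 operands ready; I2 dispatched to SHIFT
t=3  I2 operands ready
t=4  I1 complete; I2 complete
t=5  R1←I1; R0←I2
t=6  I3 dispatched to MUL
t=7  I3 operands ready
t=13  I3 complete
t=14  R0←I3
t=15  I4 dispatched to MUL
t=16  I4 operands ready; I5 dispatched to LSU
t=17  I5 operands ready
t=18  I5 complete
t=19  R1←I5
t=22  I4 complete
t=23  R2←I4
t=24  I6 dispatched to LSU
t=25  I6 operands ready
t=26  I6 complete
t=27  R2←I6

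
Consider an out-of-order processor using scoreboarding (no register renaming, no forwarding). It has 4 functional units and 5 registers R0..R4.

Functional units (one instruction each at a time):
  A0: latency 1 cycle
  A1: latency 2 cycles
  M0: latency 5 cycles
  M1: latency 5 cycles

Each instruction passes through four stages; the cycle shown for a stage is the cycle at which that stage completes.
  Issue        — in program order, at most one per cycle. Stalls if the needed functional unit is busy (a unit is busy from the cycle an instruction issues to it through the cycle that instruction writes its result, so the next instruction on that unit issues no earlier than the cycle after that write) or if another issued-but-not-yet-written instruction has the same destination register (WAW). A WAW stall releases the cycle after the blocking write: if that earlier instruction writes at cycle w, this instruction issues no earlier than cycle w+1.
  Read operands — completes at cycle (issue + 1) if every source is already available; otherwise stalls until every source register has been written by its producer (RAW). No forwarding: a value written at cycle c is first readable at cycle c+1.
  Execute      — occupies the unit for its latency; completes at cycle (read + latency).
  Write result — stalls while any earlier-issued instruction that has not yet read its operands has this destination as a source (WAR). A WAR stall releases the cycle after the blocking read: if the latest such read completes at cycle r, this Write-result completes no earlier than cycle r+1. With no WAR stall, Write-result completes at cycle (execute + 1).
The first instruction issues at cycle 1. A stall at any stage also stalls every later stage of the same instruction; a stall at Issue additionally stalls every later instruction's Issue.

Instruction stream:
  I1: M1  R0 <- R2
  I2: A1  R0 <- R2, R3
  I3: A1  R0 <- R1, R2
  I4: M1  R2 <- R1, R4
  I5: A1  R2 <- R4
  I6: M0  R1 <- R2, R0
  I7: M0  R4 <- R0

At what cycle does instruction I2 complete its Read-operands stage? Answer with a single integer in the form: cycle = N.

cycle = 10

t=1  I1→M1
t=2  I1 RO
t=7  I1 EX
t=8  I1 WR R0
t=9  I2→A1
t=10  I2 RO
t=12  I2 EX
t=13  I2 WR R0
t=14  I3→A1
t=15  I3 RO, I4→M1
t=16  I4 RO
t=17  I3 EX
t=18  I3 WR R0
t=21  I4 EX
t=22  I4 WR R2
t=23  I5→A1
t=24  I5 RO, I6→M0
t=26  I5 EX
t=27  I5 WR R2
t=28  I6 RO
t=33  I6 EX
t=34  I6 WR R1
t=35  I7→M0
t=36  I7 RO
t=41  I7 EX
t=42  I7 WR R4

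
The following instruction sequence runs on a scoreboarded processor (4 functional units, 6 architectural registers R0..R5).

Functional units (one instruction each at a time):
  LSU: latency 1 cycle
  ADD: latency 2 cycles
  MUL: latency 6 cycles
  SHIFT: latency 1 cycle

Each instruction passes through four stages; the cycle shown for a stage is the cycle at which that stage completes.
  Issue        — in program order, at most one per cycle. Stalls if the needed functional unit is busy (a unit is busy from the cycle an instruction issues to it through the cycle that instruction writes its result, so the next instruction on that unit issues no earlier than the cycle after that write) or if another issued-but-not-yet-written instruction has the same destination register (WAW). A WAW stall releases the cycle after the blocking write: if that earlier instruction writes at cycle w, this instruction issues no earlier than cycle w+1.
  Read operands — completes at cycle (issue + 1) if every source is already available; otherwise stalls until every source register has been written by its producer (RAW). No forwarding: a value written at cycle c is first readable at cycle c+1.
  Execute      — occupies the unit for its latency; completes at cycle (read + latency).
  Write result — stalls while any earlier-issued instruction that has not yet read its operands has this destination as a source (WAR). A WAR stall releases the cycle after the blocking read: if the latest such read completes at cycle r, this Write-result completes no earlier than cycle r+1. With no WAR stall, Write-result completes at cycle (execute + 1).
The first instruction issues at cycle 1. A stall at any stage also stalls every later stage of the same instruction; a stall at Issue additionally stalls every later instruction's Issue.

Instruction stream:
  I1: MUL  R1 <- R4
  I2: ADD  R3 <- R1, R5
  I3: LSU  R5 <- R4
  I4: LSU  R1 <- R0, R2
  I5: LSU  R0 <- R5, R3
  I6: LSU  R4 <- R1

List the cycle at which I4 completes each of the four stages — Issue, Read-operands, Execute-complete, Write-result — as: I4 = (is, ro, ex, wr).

1) issue 1, read 2, done 8, write 9
2) issue 2, read 10, done 12, write 13  <RAW R1: wait I1 write@9>
3) issue 3, read 4, done 5, write 11  <WAR R5: wait I2 read@10>
4) issue 12, read 13, done 14, write 15  <struct: LSU busy until I3 writes@11>
5) issue 16, read 17, done 18, write 19  <struct: LSU busy until I4 writes@15>
6) issue 20, read 21, done 22, write 23  <struct: LSU busy until I5 writes@19>

I4 = (12, 13, 14, 15)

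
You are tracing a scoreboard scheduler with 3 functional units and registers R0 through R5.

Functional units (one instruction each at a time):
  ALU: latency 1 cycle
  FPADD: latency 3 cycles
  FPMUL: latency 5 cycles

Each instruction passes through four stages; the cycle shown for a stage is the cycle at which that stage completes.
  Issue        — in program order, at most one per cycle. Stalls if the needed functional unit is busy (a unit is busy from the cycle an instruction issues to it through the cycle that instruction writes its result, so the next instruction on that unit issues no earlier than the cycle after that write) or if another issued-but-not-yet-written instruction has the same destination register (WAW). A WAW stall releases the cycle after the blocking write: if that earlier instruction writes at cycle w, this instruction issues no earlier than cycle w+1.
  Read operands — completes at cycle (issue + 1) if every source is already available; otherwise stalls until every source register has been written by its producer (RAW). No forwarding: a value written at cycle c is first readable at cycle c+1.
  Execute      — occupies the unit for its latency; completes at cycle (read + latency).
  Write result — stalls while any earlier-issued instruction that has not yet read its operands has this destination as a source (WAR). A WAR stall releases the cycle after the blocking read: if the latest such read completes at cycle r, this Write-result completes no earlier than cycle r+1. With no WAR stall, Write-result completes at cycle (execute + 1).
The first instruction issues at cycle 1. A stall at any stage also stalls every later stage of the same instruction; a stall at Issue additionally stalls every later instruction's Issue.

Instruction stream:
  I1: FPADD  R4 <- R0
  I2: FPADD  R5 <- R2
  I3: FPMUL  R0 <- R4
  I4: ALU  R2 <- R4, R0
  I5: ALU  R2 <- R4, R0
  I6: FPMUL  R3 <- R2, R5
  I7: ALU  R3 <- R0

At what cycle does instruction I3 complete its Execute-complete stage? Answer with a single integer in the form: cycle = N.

cycle = 14

c1: I1 issues→FPADD
c2: I1 reads
c5: I1 exec-done
c6: I1 writes R4
c7: I2 issues→FPADD
c8: I2 reads · I3 issues→FPMUL
c9: I3 reads · I4 issues→ALU
c11: I2 exec-done
c12: I2 writes R5
c14: I3 exec-done
c15: I3 writes R0
c16: I4 reads
c17: I4 exec-done
c18: I4 writes R2
c19: I5 issues→ALU
c20: I5 reads · I6 issues→FPMUL
c21: I5 exec-done
c22: I5 writes R2
c23: I6 reads
c28: I6 exec-done
c29: I6 writes R3
c30: I7 issues→ALU
c31: I7 reads
c32: I7 exec-done
c33: I7 writes R3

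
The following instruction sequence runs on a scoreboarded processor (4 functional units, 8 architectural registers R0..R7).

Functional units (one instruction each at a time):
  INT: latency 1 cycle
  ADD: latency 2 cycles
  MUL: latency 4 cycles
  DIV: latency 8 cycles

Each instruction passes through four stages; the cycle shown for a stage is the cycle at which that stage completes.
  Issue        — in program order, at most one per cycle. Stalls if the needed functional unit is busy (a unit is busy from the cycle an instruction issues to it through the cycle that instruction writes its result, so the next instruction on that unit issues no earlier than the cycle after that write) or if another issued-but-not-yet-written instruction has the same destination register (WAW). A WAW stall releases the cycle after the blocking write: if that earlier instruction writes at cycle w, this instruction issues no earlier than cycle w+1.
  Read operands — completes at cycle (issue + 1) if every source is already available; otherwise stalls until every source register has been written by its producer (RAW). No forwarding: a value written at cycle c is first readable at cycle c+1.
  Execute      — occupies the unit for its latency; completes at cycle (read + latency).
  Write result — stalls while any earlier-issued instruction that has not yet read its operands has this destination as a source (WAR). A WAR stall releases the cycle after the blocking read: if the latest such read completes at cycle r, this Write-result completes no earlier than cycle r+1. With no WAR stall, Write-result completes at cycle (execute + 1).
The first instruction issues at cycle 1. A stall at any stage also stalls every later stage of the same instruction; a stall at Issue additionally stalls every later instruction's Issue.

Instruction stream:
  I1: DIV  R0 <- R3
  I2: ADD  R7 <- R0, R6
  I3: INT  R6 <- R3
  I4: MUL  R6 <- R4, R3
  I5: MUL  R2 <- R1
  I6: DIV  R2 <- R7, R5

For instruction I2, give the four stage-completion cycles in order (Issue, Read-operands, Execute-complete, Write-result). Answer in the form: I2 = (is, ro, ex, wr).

[1] I1 issues→DIV
[2] I1 reads, I2 issues→ADD
[3] I3 issues→INT
[4] I3 reads
[5] I3 exec-done
[10] I1 exec-done
[11] I1 writes R0
[12] I2 reads
[13] I3 writes R6
[14] I2 exec-done, I4 issues→MUL
[15] I2 writes R7, I4 reads
[19] I4 exec-done
[20] I4 writes R6
[21] I5 issues→MUL
[22] I5 reads
[26] I5 exec-done
[27] I5 writes R2
[28] I6 issues→DIV
[29] I6 reads
[37] I6 exec-done
[38] I6 writes R2

I2 = (2, 12, 14, 15)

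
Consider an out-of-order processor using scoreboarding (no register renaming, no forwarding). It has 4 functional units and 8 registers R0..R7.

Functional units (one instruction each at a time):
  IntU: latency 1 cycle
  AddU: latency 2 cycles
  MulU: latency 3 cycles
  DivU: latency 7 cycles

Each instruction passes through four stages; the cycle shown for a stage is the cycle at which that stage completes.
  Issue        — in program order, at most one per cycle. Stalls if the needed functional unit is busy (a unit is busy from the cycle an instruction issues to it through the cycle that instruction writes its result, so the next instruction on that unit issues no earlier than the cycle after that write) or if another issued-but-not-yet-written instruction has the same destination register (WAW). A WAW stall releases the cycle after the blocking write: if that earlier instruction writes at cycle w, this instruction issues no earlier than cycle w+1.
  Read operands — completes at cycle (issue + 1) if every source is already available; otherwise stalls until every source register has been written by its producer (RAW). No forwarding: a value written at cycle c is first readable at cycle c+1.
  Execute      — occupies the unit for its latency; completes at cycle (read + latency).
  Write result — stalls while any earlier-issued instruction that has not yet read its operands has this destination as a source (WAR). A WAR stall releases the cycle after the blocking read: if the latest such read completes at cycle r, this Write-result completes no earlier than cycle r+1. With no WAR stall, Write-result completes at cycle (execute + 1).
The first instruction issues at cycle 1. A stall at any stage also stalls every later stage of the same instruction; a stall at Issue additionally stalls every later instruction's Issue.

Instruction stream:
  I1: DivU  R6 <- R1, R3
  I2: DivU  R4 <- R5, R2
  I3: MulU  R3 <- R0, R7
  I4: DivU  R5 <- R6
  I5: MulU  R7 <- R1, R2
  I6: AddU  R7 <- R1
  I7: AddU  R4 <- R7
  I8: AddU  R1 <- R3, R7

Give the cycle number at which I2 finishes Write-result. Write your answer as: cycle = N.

cycle = 20

[I1] 1/2/9/10
[I2] 11/12/19/20  (struct: DivU busy until I1 writes@10)
[I3] 12/13/16/17
[I4] 21/22/29/30  (struct: DivU busy until I2 writes@20)
[I5] 22/23/26/27
[I6] 28/29/31/32  (WAW R7: wait I5 write@27)
[I7] 33/34/36/37  (struct: AddU busy until I6 writes@32)
[I8] 38/39/41/42  (struct: AddU busy until I7 writes@37)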